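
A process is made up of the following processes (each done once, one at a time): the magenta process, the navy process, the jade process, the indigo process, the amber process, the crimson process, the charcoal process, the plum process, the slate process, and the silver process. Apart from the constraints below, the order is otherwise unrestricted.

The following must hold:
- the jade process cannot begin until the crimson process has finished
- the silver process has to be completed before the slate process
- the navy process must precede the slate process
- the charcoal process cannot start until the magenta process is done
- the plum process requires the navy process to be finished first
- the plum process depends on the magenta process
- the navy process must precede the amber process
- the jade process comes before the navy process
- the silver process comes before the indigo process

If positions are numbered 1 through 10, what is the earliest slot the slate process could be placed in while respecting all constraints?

Working backwards through the constraints from the slate process, its full set of required predecessors is the navy process, the jade process, the crimson process, the silver process — 4 of them.
So at minimum 4 processes come before the slate process, putting the slate process no earlier than position 5. That position is achievable by scheduling exactly those predecessors first.

5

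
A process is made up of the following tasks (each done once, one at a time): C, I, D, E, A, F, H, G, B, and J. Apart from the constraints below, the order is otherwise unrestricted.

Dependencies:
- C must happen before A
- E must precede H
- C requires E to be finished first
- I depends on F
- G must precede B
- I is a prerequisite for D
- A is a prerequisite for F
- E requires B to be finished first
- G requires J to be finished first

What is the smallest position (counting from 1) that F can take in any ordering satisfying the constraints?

Every task that must precede F has to come before it. Tracing all chains that end at F, those tasks are: C, E, A, G, B, J — 6 in total.
With 6 mandatory predecessors, the earliest F can sit is position 6+1 = 7, and placing just those 6 first achieves it.

7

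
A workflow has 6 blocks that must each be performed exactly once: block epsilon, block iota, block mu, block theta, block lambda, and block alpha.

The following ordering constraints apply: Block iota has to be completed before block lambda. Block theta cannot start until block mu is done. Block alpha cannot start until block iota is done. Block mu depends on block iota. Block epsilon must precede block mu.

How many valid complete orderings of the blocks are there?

32

The blocks with no prerequisites are block epsilon, block iota; any of them can be placed first.
Counting all ways to extend the partial order to a total order gives 32.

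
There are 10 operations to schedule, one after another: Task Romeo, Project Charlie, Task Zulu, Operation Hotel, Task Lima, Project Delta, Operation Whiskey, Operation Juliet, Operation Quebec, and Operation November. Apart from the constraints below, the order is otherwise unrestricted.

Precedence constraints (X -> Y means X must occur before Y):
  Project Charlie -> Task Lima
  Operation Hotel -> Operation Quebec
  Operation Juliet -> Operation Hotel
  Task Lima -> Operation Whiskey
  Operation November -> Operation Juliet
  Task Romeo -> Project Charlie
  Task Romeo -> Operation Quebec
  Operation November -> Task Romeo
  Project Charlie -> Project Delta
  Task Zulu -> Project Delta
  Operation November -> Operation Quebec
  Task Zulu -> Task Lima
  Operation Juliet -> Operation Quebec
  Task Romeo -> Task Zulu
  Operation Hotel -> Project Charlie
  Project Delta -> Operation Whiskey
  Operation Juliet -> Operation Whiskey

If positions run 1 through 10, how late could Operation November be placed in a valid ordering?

1

The operations that are forced after Operation November, directly or by a chain of constraints, are Task Romeo, Project Charlie, Task Zulu, Operation Hotel, Task Lima, Project Delta, Operation Whiskey, Operation Juliet, Operation Quebec. That's 9 operations.
So at least 9 operations follow Operation November, putting Operation November no later than position 1. That position is achievable by scheduling everything else first.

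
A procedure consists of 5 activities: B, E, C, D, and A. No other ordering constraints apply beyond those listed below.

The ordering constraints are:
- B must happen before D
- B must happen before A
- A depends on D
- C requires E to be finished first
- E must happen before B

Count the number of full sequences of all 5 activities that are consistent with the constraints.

4

E is the only activity with nothing required before it, so every ordering starts there.
Systematically extending each partial ordering one activity at a time and counting, there are 4 complete orderings.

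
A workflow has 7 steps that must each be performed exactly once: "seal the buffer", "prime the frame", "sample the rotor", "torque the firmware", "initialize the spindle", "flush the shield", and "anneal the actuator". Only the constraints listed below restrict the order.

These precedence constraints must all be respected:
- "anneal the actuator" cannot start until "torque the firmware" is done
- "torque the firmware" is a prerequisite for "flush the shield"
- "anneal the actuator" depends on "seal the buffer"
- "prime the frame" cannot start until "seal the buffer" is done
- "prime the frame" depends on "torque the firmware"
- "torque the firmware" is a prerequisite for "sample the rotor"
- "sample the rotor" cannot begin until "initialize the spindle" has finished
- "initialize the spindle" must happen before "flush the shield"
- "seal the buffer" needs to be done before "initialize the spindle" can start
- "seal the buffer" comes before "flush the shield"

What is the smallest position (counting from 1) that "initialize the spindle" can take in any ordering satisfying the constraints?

2

Working backwards through the constraints from "initialize the spindle", its only required predecessor is "seal the buffer".
So at minimum 1 step comes before "initialize the spindle", putting "initialize the spindle" no earlier than position 2. That position is achievable by scheduling exactly that predecessor first.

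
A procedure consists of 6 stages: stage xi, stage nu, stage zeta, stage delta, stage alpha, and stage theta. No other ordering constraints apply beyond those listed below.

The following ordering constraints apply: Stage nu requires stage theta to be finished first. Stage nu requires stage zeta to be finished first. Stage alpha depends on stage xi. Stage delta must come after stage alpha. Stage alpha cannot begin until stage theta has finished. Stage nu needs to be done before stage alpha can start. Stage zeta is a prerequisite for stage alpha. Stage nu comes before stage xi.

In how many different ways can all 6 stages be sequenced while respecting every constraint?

The stages with no prerequisites are stage zeta, stage theta; any of them can be placed first.
Systematically extending each partial ordering one stage at a time and counting, there are 2 complete orderings.

2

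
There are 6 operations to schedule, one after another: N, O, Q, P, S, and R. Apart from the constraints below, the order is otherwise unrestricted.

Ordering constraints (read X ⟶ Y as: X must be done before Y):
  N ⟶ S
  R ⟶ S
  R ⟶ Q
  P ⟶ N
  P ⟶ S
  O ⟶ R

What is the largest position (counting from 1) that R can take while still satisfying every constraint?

Every operation that must follow R has to come after it. Tracing all chains starting from R, those operations are: Q, S — 2 in total.
So at least 2 operations follow R, putting R no later than position 4. That position is achievable by scheduling everything else first.

4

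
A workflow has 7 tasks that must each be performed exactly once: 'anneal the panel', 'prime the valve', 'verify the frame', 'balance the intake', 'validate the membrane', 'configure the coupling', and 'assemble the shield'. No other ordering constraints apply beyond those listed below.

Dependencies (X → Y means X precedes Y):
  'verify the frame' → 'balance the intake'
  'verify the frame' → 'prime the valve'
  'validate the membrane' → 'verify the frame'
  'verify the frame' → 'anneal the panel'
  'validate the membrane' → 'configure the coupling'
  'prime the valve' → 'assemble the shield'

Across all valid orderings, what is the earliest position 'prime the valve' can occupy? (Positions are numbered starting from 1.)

The tasks that are forced before 'prime the valve', directly or transitively, are 'verify the frame', 'validate the membrane'. That's 2 tasks.
So at minimum 2 tasks come before 'prime the valve', putting 'prime the valve' no earlier than position 3. That position is achievable by scheduling exactly those predecessors first.

3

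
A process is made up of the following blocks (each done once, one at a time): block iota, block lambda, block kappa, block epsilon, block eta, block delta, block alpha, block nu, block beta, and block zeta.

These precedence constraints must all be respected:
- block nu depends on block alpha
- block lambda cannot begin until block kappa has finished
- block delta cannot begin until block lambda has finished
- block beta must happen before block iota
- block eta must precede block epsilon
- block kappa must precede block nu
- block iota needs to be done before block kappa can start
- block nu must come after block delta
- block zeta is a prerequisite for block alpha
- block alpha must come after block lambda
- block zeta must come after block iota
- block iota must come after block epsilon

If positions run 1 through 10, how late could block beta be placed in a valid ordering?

3

Every block that must follow block beta has to come after it. Tracing all chains starting from block beta, those blocks are: block iota, block lambda, block kappa, block delta, block alpha, block nu, block zeta — 7 in total.
So at least 7 blocks follow block beta, putting block beta no later than position 3. That position is achievable by scheduling everything else first.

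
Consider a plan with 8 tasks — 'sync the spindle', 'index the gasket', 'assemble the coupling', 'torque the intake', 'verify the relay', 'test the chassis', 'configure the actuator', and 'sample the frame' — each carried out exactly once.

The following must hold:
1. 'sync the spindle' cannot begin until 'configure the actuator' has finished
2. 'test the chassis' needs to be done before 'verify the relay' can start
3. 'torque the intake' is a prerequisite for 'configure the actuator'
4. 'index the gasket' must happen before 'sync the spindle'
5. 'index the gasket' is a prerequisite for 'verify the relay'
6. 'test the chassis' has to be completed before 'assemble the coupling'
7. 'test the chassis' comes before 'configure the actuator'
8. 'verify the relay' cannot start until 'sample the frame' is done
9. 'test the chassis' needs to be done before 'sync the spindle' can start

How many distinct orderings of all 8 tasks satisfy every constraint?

677

The tasks with no prerequisites are 'index the gasket', 'torque the intake', 'test the chassis', 'sample the frame'; any of them can be placed first.
Enumerating by repeatedly choosing an available task (one whose prerequisites are all placed) gives 677 distinct complete orderings.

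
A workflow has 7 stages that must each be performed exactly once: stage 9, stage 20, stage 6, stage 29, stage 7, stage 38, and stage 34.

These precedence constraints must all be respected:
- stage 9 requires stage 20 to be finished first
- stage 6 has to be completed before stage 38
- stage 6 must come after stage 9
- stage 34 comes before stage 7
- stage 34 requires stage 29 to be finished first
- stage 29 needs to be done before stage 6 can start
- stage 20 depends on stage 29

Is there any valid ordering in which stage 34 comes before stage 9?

No chain of constraints runs from stage 9 to stage 34, so stage 9 is not required to come first.
So a valid ordering placing stage 34 earlier than stage 9 exists.

Yes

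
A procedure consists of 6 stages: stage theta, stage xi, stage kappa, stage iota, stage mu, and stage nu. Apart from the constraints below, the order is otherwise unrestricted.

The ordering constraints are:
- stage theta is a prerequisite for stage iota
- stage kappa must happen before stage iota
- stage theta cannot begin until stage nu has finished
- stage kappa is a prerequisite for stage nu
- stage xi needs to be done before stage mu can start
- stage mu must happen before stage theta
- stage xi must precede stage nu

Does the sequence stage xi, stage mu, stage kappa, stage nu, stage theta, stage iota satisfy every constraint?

Yes

Going through the constraints one by one, each required predecessor appears earlier in the sequence than its dependent — e.g. stage xi (position 1) is before stage nu (position 4), as required.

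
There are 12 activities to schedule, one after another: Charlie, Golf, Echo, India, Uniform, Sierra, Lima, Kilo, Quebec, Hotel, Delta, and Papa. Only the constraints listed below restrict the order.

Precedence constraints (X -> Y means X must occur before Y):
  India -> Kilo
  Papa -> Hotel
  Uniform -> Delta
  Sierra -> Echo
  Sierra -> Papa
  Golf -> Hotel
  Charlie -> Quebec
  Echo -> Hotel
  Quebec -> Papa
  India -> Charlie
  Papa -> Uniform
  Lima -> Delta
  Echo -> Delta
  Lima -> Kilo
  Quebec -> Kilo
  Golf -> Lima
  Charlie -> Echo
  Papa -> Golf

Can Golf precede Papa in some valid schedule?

No

Following Papa → Golf, Papa must precede Golf in every valid ordering.
Hence Golf can never be scheduled before Papa.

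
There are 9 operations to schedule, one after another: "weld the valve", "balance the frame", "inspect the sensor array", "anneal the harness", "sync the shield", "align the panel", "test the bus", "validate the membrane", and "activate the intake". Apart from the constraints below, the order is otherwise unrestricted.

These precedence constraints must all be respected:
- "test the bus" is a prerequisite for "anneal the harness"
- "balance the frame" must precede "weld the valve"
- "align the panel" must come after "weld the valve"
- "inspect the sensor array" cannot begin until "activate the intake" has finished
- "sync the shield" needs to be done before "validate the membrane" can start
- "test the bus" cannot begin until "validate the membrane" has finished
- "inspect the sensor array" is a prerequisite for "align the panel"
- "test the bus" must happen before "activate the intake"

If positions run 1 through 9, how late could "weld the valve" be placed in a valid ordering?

8

Following the constraints forward from "weld the valve", its only required successor is "align the panel".
With 1 mandatory successor out of 9 operations total, the latest slot for "weld the valve" is 9−1 = 8, and it's reachable by doing all non-successors before "weld the valve".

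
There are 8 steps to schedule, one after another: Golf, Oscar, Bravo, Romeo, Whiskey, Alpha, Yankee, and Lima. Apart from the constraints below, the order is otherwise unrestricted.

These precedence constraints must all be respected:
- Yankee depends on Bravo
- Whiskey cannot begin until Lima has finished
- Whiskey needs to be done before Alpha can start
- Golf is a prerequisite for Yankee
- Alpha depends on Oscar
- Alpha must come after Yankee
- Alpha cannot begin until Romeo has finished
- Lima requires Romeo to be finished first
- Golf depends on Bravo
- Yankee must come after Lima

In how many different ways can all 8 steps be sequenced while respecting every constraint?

112

The steps with no prerequisites are Oscar, Bravo, Romeo; any of them can be placed first.
Enumerating by repeatedly choosing an available step (one whose prerequisites are all placed) gives 112 distinct complete orderings.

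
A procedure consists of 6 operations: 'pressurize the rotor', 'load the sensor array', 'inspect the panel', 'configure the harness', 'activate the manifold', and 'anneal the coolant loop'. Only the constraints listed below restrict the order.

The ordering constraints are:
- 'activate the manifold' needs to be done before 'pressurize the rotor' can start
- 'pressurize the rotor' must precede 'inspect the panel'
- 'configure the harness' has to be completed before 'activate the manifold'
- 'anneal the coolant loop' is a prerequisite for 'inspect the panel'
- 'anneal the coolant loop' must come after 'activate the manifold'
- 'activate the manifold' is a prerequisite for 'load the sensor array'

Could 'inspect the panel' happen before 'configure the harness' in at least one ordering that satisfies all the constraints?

No

Following 'configure the harness' → 'activate the manifold' → 'pressurize the rotor' → 'inspect the panel', 'configure the harness' must precede 'inspect the panel' in every valid ordering.
So no valid ordering can have 'inspect the panel' before 'configure the harness'.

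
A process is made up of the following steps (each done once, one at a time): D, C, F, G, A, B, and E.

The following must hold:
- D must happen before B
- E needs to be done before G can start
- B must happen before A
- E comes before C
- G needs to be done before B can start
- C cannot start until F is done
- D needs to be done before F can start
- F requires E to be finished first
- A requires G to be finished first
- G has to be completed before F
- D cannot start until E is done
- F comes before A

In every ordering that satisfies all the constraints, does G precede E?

No

The constraints actually force E before G (via E → G), not the other way around.
So G never precedes E.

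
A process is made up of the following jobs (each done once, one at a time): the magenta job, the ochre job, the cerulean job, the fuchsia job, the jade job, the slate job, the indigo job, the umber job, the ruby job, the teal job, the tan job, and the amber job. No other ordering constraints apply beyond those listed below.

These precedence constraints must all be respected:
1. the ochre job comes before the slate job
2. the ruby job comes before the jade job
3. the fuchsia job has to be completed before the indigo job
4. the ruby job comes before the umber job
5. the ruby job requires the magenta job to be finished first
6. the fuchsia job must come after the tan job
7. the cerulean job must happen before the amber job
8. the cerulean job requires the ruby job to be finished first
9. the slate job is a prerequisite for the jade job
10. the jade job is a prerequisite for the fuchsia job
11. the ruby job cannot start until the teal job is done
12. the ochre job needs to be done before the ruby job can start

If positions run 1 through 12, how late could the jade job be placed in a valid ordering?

Every job that must follow the jade job has to come after it. Tracing all chains starting from the jade job, those jobs are: the fuchsia job, the indigo job — 2 in total.
So at least 2 jobs follow the jade job, putting the jade job no later than position 10. That position is achievable by scheduling everything else first.

10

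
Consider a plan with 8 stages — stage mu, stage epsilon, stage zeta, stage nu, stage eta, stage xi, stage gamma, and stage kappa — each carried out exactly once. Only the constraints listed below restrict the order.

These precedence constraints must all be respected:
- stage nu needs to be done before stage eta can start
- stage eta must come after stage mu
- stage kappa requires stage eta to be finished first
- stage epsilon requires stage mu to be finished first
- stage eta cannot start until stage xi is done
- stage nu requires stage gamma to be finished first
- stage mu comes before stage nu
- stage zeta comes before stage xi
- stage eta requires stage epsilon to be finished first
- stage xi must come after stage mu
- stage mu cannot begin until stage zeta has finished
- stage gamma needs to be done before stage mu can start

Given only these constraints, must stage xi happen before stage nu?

No

No chain of constraints connects stage xi to stage nu in either direction.
There exist valid orderings with stage nu before stage xi, so stage xi is not required to come first.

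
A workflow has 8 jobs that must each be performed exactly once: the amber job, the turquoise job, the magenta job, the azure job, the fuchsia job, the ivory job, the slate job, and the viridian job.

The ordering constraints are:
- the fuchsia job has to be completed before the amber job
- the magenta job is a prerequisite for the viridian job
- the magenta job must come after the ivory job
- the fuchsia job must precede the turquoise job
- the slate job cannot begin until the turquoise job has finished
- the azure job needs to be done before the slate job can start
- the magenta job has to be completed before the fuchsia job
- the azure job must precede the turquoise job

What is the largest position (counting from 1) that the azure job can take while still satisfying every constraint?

The jobs that are forced after the azure job, directly or by a chain of constraints, are the turquoise job, the slate job. That's 2 jobs.
With 2 mandatory successors out of 8 jobs total, the latest slot for the azure job is 8−2 = 6, and it's reachable by doing all non-successors before the azure job.

6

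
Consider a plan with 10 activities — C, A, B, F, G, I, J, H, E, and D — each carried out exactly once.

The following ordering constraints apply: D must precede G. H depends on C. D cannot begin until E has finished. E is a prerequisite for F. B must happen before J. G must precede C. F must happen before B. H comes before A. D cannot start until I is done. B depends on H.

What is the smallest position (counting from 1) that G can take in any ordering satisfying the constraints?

4

Every activity that must precede G has to come before it. Tracing all chains that end at G, those activities are: I, E, D — 3 in total.
With 3 mandatory predecessors, the earliest G can sit is position 3+1 = 4, and placing just those 3 first achieves it.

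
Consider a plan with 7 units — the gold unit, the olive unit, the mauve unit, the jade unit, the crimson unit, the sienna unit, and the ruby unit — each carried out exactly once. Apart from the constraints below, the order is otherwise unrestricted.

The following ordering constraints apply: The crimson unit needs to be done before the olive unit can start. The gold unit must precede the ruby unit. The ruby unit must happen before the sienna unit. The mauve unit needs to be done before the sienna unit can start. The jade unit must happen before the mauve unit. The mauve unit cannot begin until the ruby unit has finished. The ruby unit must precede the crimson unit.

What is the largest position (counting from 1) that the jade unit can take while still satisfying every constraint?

The units that are forced after the jade unit, directly or by a chain of constraints, are the mauve unit, the sienna unit. That's 2 units.
With 2 mandatory successors out of 7 units total, the latest slot for the jade unit is 7−2 = 5, and it's reachable by doing all non-successors before the jade unit.

5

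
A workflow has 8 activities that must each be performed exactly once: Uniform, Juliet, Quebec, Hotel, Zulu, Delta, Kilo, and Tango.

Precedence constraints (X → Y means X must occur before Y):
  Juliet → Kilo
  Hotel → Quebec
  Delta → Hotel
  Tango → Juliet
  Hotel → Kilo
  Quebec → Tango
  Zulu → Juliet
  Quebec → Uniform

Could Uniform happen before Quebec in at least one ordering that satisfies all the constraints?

The constraints give a chain Quebec → Uniform, which forces Quebec before Uniform.
So no valid ordering can have Uniform before Quebec.

No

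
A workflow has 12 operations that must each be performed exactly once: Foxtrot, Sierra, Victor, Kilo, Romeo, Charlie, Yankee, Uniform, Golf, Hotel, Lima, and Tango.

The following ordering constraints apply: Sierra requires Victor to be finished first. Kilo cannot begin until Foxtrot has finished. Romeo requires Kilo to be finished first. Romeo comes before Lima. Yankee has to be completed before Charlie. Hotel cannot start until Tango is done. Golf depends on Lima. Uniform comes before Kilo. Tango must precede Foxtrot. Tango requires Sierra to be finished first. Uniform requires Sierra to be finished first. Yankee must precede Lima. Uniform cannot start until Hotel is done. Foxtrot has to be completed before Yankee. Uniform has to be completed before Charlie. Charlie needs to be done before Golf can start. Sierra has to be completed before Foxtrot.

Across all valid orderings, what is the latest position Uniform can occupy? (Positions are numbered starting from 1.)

Every operation that must follow Uniform has to come after it. Tracing all chains starting from Uniform, those operations are: Kilo, Romeo, Charlie, Golf, Lima — 5 in total.
So at least 5 operations follow Uniform, putting Uniform no later than position 7. That position is achievable by scheduling everything else first.

7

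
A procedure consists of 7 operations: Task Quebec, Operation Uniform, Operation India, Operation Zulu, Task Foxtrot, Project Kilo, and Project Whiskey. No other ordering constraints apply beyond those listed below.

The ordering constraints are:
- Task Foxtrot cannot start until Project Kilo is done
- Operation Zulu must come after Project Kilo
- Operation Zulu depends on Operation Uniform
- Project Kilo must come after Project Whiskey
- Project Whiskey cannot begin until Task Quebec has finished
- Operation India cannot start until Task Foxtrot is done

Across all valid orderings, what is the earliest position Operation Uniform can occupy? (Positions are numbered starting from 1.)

No constraint forces any other operation before Operation Uniform, so it can be placed first.

1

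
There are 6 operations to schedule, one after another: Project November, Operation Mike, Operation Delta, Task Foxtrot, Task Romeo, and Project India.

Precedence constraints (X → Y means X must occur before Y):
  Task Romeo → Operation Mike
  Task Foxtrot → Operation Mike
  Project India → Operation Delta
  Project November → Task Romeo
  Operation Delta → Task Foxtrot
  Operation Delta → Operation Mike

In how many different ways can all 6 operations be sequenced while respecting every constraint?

The operations with no prerequisites are Project November, Project India; any of them can be placed first.
Counting all ways to extend the partial order to a total order gives 10.

10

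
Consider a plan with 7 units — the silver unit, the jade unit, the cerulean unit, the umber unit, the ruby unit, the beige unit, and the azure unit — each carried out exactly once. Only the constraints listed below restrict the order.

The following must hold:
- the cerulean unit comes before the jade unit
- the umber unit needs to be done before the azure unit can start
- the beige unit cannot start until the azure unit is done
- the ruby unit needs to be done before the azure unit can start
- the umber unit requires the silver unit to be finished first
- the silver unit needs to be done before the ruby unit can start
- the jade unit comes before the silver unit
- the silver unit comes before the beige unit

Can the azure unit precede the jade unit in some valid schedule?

No

There is a dependency chain the jade unit → the silver unit → the umber unit → the azure unit, so the azure unit always comes after the jade unit.
So no valid ordering can have the azure unit before the jade unit.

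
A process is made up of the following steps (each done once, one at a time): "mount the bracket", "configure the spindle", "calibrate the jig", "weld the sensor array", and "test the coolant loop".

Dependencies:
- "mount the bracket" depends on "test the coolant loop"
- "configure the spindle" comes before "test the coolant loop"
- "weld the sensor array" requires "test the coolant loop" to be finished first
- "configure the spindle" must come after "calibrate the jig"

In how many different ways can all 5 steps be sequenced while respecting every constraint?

Only "calibrate the jig" has no prerequisites, so it must go first.
Enumerating by repeatedly choosing an available step (one whose prerequisites are all placed) gives 2 distinct complete orderings.

2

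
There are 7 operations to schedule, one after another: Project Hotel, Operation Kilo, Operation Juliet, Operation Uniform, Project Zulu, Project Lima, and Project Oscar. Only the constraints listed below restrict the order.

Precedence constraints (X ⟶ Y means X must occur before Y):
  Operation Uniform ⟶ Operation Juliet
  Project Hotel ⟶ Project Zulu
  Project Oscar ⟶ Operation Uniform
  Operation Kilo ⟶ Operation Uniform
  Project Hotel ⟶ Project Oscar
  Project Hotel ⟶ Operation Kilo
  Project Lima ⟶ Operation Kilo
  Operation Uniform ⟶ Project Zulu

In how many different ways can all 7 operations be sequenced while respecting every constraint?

10

The operations with no prerequisites are Project Hotel, Project Lima; any of them can be placed first.
Systematically extending each partial ordering one operation at a time and counting, there are 10 complete orderings.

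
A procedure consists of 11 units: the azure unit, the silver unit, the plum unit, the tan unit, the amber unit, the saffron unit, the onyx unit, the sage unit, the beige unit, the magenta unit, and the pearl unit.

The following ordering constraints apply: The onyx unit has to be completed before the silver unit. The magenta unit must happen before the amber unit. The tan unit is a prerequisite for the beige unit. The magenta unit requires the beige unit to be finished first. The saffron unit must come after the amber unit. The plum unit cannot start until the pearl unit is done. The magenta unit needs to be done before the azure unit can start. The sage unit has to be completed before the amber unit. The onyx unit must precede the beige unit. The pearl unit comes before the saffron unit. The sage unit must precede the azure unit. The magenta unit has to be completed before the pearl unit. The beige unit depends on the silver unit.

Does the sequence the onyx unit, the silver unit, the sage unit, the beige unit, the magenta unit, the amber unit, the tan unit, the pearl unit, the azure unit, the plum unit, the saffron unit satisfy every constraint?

No

The sequence places the beige unit ahead of the tan unit.
That contradicts the constraint that the tan unit must precede the beige unit.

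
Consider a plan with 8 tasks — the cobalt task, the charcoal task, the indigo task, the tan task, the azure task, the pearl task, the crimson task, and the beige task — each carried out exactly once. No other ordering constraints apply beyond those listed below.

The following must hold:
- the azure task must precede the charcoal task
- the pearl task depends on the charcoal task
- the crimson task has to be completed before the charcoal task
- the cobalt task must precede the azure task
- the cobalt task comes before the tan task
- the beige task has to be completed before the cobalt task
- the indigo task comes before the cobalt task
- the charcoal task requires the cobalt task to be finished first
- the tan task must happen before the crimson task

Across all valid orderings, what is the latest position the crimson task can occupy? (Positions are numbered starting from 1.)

The tasks that are forced after the crimson task, directly or by a chain of constraints, are the charcoal task, the pearl task. That's 2 tasks.
So at least 2 tasks follow the crimson task, putting the crimson task no later than position 6. That position is achievable by scheduling everything else first.

6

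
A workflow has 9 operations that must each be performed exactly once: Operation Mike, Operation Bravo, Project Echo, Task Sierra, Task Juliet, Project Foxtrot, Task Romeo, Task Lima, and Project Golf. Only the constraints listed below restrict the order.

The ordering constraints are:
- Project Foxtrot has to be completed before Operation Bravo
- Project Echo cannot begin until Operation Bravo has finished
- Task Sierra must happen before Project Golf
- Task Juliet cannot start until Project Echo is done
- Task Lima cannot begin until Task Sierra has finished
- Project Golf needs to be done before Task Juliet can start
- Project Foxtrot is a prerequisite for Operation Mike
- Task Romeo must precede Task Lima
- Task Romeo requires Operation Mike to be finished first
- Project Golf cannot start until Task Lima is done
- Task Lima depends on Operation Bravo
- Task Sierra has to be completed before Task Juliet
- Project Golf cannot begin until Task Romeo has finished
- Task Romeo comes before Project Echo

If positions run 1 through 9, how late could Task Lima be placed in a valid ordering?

Every operation that must follow Task Lima has to come after it. Tracing all chains starting from Task Lima, those operations are: Task Juliet, Project Golf — 2 in total.
So at least 2 operations follow Task Lima, putting Task Lima no later than position 7. That position is achievable by scheduling everything else first.

7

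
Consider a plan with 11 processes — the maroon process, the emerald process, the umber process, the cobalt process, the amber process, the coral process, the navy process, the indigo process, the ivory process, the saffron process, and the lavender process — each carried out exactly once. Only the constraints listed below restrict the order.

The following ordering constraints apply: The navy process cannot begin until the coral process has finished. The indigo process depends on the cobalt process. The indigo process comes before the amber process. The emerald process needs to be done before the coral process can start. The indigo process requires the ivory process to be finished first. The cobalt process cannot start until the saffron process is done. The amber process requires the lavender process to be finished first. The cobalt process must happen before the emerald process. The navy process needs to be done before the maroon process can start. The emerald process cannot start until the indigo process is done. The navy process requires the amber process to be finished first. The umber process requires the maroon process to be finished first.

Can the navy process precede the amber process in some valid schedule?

No

There is a dependency chain the amber process → the navy process, so the navy process always comes after the amber process.
So no valid ordering can have the navy process before the amber process.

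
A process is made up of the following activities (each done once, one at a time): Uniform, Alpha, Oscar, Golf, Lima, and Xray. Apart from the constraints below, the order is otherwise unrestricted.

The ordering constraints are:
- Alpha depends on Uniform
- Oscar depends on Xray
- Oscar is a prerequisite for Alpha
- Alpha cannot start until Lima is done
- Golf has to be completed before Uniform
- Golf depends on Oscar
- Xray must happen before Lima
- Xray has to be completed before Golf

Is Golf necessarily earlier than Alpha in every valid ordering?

Yes

There is a constraint chain Golf → Uniform → Alpha.
That forces Golf before Alpha in every valid schedule.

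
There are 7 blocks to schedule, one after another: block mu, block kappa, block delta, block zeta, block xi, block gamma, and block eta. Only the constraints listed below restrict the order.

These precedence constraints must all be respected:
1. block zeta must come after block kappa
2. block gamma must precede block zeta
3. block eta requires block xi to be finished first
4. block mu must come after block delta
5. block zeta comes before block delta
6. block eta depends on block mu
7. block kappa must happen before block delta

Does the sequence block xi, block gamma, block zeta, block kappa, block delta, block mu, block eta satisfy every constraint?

No

In the proposed order, block zeta appears before block kappa.
That contradicts the constraint that block kappa must precede block zeta.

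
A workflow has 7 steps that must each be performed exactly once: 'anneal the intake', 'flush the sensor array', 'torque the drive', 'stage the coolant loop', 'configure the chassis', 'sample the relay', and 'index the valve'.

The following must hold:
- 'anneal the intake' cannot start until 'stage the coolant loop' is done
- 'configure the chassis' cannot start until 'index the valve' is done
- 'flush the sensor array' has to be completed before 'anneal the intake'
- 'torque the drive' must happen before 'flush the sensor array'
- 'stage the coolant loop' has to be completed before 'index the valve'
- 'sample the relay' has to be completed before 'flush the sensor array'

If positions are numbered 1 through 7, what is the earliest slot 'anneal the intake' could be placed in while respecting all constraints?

5

Every step that must precede 'anneal the intake' has to come before it. Tracing all chains that end at 'anneal the intake', those steps are: 'flush the sensor array', 'torque the drive', 'stage the coolant loop', 'sample the relay' — 4 in total.
With 4 mandatory predecessors, the earliest 'anneal the intake' can sit is position 4+1 = 5, and placing just those 4 first achieves it.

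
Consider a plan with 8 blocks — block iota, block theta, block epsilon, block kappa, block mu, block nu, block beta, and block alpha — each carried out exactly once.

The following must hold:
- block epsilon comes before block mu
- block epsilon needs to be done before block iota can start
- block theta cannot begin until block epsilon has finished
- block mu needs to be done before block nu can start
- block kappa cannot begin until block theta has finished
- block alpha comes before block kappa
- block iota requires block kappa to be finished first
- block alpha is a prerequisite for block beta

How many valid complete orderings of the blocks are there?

217

The blocks with no prerequisites are block epsilon, block alpha; any of them can be placed first.
Systematically extending each partial ordering one block at a time and counting, there are 217 complete orderings.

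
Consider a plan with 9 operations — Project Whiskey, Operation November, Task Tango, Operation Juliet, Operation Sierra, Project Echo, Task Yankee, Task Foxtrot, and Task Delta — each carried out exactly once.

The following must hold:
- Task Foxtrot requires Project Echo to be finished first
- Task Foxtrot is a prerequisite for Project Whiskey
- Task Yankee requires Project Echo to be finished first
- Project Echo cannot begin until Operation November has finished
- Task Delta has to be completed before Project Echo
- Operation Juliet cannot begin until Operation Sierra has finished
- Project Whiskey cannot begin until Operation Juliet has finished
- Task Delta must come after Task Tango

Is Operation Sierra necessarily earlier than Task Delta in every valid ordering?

No chain of constraints connects Operation Sierra to Task Delta in either direction.
A valid ordering placing Task Delta before Operation Sierra exists, so the answer is no.

No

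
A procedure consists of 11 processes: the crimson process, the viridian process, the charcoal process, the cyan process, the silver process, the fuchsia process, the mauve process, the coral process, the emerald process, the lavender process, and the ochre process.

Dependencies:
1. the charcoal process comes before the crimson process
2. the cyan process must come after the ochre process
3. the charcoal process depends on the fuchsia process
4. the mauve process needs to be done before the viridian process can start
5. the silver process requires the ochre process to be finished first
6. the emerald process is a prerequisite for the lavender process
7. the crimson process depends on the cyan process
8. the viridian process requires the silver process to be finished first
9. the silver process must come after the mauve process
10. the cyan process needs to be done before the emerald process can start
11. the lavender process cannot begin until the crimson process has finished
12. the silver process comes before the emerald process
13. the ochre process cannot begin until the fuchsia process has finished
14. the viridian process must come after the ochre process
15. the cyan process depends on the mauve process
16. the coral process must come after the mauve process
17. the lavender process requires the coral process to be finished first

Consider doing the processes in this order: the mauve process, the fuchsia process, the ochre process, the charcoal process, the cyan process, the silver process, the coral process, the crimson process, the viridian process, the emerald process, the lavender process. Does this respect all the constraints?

Yes

Every stated constraint is respected: the mauve process sits at position 1, ahead of the viridian process at position 9, and each of the other listed pairs likewise has the predecessor earlier in the sequence.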